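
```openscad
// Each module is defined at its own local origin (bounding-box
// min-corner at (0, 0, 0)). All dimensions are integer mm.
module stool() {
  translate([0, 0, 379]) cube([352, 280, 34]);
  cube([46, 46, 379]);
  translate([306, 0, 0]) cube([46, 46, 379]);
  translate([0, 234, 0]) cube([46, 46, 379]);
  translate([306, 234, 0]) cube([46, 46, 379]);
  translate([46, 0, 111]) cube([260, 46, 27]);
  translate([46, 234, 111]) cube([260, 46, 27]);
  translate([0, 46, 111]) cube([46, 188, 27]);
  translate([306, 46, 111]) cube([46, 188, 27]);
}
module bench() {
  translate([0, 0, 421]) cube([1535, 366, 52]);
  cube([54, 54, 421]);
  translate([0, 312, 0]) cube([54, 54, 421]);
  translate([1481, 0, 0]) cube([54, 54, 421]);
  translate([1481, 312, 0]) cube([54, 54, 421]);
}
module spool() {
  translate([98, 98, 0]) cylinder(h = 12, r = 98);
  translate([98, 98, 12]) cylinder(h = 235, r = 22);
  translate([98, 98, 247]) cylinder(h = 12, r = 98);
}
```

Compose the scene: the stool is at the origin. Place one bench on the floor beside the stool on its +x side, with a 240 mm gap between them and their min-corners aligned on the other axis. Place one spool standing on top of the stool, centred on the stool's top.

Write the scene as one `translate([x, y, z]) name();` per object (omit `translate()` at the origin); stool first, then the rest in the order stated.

stool();
translate([592, 0, 0]) bench();
translate([78, 42, 413]) spool();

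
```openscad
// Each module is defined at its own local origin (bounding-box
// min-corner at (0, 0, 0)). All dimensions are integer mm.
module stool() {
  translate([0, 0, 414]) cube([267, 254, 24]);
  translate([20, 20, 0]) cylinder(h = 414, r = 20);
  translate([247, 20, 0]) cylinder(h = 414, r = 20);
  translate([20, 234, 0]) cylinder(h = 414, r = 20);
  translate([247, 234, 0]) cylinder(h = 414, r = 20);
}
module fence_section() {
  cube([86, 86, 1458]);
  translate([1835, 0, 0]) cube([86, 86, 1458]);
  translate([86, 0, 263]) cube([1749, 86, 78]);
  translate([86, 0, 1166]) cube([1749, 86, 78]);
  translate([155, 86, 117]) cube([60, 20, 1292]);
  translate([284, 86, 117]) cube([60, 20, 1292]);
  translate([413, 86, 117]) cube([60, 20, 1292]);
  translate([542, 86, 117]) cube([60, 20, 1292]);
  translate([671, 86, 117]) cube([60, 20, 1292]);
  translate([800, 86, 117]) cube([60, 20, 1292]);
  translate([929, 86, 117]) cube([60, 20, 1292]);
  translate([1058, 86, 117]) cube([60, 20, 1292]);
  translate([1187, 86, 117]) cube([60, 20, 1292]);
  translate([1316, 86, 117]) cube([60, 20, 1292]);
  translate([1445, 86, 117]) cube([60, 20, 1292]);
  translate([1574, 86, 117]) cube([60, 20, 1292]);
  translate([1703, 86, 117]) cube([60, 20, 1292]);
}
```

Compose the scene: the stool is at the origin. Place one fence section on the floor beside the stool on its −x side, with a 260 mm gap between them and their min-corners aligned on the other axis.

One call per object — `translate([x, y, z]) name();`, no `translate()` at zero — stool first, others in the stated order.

stool();
translate([-2181, 0, 0]) fence_section();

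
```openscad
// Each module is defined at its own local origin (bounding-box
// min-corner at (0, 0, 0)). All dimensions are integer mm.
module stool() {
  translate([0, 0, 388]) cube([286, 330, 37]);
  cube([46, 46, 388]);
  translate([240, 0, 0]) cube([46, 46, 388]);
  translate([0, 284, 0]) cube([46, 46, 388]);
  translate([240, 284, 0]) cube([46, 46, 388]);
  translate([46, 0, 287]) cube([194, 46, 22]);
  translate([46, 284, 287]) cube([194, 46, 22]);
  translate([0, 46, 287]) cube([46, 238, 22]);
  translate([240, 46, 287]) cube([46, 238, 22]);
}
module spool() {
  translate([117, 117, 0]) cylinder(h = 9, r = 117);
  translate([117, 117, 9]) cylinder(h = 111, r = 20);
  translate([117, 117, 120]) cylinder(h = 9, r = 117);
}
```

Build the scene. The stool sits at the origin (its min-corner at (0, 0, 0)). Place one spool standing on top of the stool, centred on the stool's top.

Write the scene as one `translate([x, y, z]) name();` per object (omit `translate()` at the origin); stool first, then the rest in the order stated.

stool();
translate([26, 48, 425]) spool();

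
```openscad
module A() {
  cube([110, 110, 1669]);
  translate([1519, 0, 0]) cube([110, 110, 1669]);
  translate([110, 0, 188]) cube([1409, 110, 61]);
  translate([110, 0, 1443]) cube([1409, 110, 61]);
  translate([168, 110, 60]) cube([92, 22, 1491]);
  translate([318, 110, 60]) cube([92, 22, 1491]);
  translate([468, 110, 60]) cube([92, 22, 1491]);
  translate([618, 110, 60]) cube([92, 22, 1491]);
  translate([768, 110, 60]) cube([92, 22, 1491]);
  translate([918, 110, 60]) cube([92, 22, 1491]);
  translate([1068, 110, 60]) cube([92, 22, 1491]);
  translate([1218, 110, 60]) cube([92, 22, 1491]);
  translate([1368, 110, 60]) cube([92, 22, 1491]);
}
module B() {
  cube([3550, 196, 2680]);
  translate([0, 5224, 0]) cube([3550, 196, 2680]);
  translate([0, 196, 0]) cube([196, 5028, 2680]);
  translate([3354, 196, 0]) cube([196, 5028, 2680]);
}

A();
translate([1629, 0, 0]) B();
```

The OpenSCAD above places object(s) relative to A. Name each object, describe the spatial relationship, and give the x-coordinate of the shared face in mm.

The fence section's +x face and the house frame's −x face are both at x = 1629 mm.

A is a fence section. B is a house frame. The house frame is against the fence section's +x side, with their −y faces flush. The x-coordinate of the shared face is 1629 mm.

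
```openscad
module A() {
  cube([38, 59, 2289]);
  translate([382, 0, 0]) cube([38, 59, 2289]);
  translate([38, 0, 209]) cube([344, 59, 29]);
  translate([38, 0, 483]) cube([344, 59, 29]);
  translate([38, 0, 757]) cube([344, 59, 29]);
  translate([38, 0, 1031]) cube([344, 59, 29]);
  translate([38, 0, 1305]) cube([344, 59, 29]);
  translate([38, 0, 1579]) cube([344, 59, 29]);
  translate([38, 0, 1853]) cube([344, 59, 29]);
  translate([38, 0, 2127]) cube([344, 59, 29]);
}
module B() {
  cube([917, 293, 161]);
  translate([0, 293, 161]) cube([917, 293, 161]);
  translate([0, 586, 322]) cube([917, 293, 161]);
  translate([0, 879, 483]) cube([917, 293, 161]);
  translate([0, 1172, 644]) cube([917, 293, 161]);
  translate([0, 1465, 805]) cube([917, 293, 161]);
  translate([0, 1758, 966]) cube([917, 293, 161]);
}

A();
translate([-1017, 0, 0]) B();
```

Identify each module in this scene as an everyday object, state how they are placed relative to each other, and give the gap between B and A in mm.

A is a ladder. B is a staircase. The staircase is on the floor beside the ladder on its −x side. The gap between the staircase and the ladder is 100 mm.

The staircase's nearest face is 100 mm from the ladder's −x face.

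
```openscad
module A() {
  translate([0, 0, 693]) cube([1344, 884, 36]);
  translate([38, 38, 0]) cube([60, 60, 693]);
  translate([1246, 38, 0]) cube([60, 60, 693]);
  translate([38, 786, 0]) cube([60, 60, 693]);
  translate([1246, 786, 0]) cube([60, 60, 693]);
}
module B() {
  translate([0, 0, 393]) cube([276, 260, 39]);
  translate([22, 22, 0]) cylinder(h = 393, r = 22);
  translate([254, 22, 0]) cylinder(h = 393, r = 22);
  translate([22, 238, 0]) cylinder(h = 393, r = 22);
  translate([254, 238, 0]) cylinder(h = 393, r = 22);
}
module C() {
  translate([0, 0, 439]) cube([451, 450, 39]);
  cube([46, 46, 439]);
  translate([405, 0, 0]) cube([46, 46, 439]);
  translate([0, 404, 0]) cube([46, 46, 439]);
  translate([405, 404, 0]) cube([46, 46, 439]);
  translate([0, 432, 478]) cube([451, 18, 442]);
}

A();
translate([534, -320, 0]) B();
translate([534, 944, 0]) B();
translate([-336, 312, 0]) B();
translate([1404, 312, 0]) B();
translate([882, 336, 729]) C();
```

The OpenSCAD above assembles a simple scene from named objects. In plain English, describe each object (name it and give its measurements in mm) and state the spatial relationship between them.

A is a table: top 1344 mm (x) × 884 mm (y), 36 mm thick, upper face at z = 729 mm, on four 60×60 mm square legs, each inset 38 mm from the nearest pair of top edges, running from z = 0 to the bottom of the top.

B is a four-legged stool. The seat is 276×260 mm, 39 mm thick, top at z = 432 mm. It stands on four round legs, each 44 mm in diameter, from z = 0 to the seat underside, each leg's axis is inset half a diameter from the nearest pair of seat edges (so the leg's bounding box is flush with the corner).

C is a chair: 451×450 mm seat, 39 mm thick, top at z = 478 mm, on four 46 mm square corner legs flush with the seat edges. A 18 mm thick backrest slab spans the full seat width, extending 442 mm above the seat top, its back face flush with the seat's +y edge.

Four stools sit around the table at the −y, +y, −x, +x sides. The chair is on top of the table.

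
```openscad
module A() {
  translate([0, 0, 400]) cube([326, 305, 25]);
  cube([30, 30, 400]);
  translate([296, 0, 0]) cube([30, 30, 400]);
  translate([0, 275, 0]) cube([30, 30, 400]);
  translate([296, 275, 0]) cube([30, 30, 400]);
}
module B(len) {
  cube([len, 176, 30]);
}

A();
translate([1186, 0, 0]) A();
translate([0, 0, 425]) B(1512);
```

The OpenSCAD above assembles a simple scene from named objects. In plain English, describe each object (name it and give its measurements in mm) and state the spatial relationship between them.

A is a four-legged stool. The seat is 326×305 mm, 25 mm thick, top at z = 425 mm. It stands on four square legs, each 30×30 mm in cross-section, from z = 0 to the seat underside, each flush with a corner of the seat.

B is a rectangular beam 1512 mm long (x), 176 mm deep (y), 30 mm thick (z).

The beam spans the tops of two stools placed 860 mm apart, resting at z = 425 mm.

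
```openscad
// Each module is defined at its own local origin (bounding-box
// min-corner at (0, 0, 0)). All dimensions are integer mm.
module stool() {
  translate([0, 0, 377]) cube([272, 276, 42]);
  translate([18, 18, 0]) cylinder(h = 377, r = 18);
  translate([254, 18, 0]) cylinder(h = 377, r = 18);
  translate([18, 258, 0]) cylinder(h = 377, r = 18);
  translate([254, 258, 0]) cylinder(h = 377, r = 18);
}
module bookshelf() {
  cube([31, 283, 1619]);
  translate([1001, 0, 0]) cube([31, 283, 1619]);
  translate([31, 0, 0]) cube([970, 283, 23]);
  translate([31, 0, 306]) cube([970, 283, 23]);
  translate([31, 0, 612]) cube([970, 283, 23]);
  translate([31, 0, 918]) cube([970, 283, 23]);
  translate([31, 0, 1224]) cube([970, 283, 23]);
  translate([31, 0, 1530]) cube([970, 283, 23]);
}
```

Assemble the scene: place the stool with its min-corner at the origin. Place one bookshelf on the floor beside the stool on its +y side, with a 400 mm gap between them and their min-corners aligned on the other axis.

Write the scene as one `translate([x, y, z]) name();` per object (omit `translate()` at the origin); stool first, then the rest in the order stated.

stool();
translate([0, 676, 0]) bookshelf();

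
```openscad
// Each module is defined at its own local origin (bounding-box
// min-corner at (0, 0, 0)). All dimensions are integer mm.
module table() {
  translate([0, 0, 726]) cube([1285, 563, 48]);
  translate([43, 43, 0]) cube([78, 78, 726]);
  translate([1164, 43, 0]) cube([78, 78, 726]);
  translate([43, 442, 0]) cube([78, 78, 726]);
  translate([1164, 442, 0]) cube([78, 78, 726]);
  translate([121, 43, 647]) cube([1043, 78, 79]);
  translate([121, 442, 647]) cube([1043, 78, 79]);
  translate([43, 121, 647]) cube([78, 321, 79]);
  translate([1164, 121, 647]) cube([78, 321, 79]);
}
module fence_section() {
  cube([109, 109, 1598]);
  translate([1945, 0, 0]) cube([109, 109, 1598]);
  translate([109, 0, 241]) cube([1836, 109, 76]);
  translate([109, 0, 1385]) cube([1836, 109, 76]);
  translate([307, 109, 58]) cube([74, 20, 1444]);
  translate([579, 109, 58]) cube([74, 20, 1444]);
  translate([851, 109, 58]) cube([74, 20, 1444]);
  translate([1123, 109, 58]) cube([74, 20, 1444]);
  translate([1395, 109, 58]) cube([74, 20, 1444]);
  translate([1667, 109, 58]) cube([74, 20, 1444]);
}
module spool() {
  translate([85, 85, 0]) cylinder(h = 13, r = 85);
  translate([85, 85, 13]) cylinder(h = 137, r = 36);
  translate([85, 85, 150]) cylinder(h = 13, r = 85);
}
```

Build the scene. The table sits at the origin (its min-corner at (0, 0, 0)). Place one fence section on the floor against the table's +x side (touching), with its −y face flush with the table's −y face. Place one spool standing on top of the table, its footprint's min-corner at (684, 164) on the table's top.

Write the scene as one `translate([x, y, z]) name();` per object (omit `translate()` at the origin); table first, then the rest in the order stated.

table();
translate([1285, 0, 0]) fence_section();
translate([684, 164, 774]) spool();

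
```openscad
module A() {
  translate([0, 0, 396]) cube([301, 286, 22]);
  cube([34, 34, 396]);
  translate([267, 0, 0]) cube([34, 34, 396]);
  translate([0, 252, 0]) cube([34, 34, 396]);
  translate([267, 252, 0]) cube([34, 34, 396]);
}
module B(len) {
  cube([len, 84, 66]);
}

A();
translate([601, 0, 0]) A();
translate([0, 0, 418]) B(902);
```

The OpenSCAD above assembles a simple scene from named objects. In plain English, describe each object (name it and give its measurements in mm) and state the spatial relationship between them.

A is a four-legged stool. The seat is a 301×286×22 mm slab whose top surface is at z = 418 mm; four square legs, each 34×34 mm in cross-section, run from the floor (z = 0) to the underside of the seat, each flush with a corner of the seat.

B is a rectangular beam 902 mm long (x), 84 mm deep (y), 66 mm thick (z).

The beam spans the tops of two stools placed 300 mm apart, resting at z = 418 mm.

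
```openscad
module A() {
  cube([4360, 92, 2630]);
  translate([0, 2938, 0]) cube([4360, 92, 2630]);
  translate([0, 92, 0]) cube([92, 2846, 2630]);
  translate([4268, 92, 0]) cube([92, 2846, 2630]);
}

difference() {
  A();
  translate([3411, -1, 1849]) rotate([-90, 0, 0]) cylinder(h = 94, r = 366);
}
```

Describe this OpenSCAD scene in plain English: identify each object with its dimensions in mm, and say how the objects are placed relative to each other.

A is the wall frame of a small rectangular building: four walls, each 2630 mm tall and 92 mm thick, enclosing a footprint 4360 mm (x) by 3030 mm (y) outside-to-outside, with no floor or roof. The front and back walls (the −y and +y sides) span the full width; the two side walls fit between them.

The house frame has a circular hole of radius 366 mm through its front wall, centred at (x = 3411, z = 1849).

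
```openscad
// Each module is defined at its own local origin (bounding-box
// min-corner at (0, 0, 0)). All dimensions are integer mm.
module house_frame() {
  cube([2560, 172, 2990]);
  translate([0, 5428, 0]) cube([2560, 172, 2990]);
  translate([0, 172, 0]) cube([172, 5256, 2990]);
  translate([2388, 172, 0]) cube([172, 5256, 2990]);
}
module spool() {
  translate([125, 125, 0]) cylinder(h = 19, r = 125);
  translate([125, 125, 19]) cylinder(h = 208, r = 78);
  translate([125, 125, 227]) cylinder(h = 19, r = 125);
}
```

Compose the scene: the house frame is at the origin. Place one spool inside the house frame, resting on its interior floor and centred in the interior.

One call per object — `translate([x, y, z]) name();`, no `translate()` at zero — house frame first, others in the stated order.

house_frame();
translate([1155, 2675, 0]) spool();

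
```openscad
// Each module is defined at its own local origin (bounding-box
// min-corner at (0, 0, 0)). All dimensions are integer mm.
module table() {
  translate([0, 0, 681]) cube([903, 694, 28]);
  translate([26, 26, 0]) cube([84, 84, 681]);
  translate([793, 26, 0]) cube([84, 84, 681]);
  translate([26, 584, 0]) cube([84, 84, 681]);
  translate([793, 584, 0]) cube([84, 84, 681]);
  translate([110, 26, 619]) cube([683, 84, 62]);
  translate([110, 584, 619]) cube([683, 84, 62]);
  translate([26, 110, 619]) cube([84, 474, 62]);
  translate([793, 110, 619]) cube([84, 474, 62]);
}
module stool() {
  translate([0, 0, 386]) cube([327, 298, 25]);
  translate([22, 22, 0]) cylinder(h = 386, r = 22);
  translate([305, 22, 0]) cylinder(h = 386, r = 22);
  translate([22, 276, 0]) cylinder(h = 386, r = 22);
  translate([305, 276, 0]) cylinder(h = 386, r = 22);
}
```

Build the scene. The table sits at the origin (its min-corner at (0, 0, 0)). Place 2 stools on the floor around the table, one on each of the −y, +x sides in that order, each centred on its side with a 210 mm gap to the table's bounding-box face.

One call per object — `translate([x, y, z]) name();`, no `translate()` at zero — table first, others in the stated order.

table();
translate([288, -508, 0]) stool();
translate([1113, 198, 0]) stool();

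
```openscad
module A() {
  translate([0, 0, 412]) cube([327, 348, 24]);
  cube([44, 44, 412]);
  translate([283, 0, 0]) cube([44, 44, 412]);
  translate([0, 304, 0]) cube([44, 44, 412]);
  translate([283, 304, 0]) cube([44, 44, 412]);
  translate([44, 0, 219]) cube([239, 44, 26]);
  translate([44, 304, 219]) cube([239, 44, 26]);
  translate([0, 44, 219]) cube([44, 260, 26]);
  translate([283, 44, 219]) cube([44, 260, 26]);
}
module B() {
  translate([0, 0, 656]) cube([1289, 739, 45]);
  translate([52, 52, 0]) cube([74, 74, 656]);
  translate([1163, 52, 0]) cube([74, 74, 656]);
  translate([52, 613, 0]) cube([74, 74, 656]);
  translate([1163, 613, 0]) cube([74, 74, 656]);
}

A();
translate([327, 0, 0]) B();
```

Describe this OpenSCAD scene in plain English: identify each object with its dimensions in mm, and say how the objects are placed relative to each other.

A is a four-legged stool. The seat is a 327×348×24 mm slab whose top surface is at z = 436 mm; four square legs, each 44×44 mm in cross-section, run from the floor (z = 0) to the underside of the seat, each flush with a corner of the seat. Four stretchers, 44 mm wide and 26 mm tall, connect adjacent legs with their undersides at z = 219 mm, each running between the inner faces of the legs it joins and aligned with the legs' outer faces on the other axis.

B is a table: top 1289 mm (x) × 739 mm (y), 45 mm thick, upper face at z = 701 mm, on four 74×74 mm square legs, each inset 52 mm from the nearest pair of top edges, running from z = 0 to the bottom of the top.

The table is against the stool's +x side, with their −y faces flush.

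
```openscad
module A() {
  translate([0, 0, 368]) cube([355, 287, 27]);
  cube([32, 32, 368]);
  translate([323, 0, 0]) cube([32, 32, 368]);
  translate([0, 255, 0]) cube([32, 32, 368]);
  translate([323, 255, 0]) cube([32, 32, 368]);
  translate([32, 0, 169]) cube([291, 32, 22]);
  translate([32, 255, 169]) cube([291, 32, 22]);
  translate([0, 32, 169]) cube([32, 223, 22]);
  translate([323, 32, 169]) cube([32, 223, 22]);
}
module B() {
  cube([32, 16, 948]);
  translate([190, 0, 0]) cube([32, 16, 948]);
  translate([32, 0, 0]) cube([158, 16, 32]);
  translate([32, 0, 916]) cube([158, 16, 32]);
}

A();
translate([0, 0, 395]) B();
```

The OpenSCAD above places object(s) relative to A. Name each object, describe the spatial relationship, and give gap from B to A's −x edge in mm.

The picture frame's min-x is at 0; the stool's min-x is 0; gap = 0 mm.

A is a stool. B is a picture frame. The picture frame is on top of the stool. The gap from the picture frame to the stool's −x edge is 0 mm.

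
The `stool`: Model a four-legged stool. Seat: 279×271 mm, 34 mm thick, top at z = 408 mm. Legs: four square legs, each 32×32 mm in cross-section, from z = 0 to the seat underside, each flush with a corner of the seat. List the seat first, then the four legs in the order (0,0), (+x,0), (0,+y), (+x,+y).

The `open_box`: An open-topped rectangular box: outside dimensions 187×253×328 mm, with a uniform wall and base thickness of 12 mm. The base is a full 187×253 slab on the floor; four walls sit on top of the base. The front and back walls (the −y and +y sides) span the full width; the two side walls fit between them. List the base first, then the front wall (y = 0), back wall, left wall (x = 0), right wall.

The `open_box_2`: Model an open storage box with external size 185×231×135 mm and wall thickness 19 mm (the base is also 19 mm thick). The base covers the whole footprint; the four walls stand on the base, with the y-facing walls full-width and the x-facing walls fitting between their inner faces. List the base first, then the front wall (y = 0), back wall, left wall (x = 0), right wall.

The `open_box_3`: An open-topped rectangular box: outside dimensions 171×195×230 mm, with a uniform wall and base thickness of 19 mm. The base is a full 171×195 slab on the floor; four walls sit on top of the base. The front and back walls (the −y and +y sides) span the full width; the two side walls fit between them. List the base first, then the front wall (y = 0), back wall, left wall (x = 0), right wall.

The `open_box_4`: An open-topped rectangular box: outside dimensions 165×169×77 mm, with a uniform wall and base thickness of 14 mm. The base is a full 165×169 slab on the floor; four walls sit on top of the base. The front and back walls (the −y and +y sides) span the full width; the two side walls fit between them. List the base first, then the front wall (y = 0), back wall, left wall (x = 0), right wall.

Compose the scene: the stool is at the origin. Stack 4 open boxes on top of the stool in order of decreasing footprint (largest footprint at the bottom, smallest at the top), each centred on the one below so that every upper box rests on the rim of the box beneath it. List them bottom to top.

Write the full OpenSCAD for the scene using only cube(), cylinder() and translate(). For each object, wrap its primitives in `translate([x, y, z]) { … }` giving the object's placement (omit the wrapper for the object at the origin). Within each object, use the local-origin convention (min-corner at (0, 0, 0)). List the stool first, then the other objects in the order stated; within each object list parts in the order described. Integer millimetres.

translate([0, 0, 374]) cube([279, 271, 34]);
cube([32, 32, 374]);
translate([247, 0, 0]) cube([32, 32, 374]);
translate([0, 239, 0]) cube([32, 32, 374]);
translate([247, 239, 0]) cube([32, 32, 374]);
translate([46, 9, 408]) {
  cube([187, 253, 12]);
  translate([0, 0, 12]) cube([187, 12, 316]);
  translate([0, 241, 12]) cube([187, 12, 316]);
  translate([0, 12, 12]) cube([12, 229, 316]);
  translate([175, 12, 12]) cube([12, 229, 316]);
}
translate([47, 20, 736]) {
  cube([185, 231, 19]);
  translate([0, 0, 19]) cube([185, 19, 116]);
  translate([0, 212, 19]) cube([185, 19, 116]);
  translate([0, 19, 19]) cube([19, 193, 116]);
  translate([166, 19, 19]) cube([19, 193, 116]);
}
translate([54, 38, 871]) {
  cube([171, 195, 19]);
  translate([0, 0, 19]) cube([171, 19, 211]);
  translate([0, 176, 19]) cube([171, 19, 211]);
  translate([0, 19, 19]) cube([19, 157, 211]);
  translate([152, 19, 19]) cube([19, 157, 211]);
}
translate([57, 51, 1101]) {
  cube([165, 169, 14]);
  translate([0, 0, 14]) cube([165, 14, 63]);
  translate([0, 155, 14]) cube([165, 14, 63]);
  translate([0, 14, 14]) cube([14, 141, 63]);
  translate([151, 14, 14]) cube([14, 141, 63]);
}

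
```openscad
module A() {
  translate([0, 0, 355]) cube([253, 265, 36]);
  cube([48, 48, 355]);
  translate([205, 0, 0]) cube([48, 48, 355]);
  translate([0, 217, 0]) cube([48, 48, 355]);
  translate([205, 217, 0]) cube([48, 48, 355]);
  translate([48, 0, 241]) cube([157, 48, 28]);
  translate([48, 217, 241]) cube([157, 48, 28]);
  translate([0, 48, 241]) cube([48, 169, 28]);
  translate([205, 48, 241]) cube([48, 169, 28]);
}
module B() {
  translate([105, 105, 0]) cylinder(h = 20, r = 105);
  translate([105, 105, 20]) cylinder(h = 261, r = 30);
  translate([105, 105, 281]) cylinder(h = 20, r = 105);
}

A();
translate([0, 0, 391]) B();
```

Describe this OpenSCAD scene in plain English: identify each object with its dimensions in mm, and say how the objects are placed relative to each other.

A is a four-legged stool. The seat is a 253×265×36 mm slab whose top surface is at z = 391 mm; four square legs, each 48×48 mm in cross-section, run from the floor (z = 0) to the underside of the seat, each flush with a corner of the seat. Four stretchers, 48 mm wide and 28 mm tall, connect adjacent legs with their undersides at z = 241 mm, each running between the inner faces of the legs it joins and aligned with the legs' outer faces on the other axis.

B is a spool: two coaxial disc flanges of radius 105 mm and thickness 20 mm, joined by a core cylinder of radius 30 mm and height 261 mm. The lower flange rests on z = 0 and the three cylinders share a vertical axis.

The spool is on top of the stool.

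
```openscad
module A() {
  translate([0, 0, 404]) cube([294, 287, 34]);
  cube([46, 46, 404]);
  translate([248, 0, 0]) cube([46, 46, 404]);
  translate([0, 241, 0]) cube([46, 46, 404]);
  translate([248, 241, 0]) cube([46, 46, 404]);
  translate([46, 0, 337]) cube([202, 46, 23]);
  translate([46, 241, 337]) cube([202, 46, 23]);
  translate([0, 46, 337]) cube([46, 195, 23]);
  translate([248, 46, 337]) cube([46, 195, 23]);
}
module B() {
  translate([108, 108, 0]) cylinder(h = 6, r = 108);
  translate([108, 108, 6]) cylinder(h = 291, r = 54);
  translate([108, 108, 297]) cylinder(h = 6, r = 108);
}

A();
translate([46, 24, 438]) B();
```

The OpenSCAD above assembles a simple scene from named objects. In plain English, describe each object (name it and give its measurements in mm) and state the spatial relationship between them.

A is a simple wooden stool: a rectangular seat 294 mm (x) by 287 mm (y), 34 mm thick, top face at z = 438 mm, on four square legs, each 46×46 mm in cross-section. The legs rest on z = 0, each flush with a corner of the seat. Four stretchers, 46 mm wide and 23 mm tall, connect adjacent legs with their undersides at z = 337 mm, each running between the inner faces of the legs it joins and aligned with the legs' outer faces on the other axis.

B is a spool: two coaxial disc flanges of radius 108 mm and thickness 6 mm, joined by a core cylinder of radius 54 mm and height 291 mm. The lower flange rests on z = 0 and the three cylinders share a vertical axis.

The spool is on top of the stool.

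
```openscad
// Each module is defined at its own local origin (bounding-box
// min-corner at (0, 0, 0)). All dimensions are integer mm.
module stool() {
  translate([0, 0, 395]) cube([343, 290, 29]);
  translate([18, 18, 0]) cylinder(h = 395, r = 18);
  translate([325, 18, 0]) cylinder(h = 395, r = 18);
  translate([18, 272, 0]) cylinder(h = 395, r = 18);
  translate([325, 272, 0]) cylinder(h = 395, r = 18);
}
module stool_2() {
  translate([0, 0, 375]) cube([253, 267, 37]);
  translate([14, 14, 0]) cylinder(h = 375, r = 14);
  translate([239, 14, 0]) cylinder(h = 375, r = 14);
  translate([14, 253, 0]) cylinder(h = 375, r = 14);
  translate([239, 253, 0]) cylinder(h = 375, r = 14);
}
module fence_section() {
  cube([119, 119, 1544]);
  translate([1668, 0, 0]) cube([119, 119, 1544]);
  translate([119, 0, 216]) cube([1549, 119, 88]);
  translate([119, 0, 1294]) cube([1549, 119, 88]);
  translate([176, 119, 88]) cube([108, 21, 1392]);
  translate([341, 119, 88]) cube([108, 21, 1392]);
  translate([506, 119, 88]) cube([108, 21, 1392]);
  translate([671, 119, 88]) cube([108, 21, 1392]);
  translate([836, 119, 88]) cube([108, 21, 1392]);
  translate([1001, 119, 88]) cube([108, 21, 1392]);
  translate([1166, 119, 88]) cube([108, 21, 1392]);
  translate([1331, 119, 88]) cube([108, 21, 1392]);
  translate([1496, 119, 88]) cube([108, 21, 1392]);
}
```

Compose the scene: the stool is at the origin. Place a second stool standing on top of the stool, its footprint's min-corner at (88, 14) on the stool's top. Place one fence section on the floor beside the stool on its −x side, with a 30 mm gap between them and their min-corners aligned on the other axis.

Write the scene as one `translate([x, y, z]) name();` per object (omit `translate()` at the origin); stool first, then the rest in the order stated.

stool();
translate([88, 14, 424]) stool_2();
translate([-1817, 0, 0]) fence_section();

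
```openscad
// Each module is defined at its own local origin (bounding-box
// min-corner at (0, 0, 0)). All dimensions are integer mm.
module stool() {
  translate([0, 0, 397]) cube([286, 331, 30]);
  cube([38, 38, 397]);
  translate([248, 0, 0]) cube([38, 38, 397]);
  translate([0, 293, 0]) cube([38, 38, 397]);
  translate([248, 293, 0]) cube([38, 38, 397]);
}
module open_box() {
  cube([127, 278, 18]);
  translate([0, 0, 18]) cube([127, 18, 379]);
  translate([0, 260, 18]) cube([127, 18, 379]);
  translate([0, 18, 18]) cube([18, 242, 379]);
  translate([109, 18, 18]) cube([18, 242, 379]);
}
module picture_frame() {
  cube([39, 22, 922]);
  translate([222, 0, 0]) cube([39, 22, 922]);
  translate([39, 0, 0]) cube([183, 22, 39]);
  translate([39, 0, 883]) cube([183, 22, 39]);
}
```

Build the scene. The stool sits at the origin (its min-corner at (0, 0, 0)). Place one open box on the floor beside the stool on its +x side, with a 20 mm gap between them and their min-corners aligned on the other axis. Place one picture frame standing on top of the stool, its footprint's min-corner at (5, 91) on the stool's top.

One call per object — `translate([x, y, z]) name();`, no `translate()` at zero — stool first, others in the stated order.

stool();
translate([306, 0, 0]) open_box();
translate([5, 91, 427]) picture_frame();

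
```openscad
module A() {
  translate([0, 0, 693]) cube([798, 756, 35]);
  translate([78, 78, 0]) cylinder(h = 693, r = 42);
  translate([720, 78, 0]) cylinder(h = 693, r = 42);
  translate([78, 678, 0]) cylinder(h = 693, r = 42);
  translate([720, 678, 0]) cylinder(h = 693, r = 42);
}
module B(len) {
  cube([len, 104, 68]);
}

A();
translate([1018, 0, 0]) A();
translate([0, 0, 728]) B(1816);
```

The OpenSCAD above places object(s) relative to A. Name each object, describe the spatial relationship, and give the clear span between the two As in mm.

Second table starts at x = 1018; first ends at x = 798; clear span = 1018 − 798 = 220 mm.

A is a table. B is a beam. A beam spans the tops of two tables. The clear span between the two tables is 220 mm.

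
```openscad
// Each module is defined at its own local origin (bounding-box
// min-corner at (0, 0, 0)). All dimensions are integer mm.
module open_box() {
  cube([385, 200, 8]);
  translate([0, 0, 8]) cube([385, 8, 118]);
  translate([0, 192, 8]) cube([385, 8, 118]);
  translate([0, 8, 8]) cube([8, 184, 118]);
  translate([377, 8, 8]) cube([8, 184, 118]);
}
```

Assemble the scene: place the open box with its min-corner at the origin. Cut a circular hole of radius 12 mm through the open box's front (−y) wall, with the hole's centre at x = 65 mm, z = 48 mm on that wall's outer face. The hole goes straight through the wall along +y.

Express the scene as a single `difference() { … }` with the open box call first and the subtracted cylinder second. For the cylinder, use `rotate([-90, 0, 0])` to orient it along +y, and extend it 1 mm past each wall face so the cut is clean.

difference() {
  open_box();
  translate([65, -1, 48]) rotate([-90, 0, 0]) cylinder(h = 10, r = 12);
}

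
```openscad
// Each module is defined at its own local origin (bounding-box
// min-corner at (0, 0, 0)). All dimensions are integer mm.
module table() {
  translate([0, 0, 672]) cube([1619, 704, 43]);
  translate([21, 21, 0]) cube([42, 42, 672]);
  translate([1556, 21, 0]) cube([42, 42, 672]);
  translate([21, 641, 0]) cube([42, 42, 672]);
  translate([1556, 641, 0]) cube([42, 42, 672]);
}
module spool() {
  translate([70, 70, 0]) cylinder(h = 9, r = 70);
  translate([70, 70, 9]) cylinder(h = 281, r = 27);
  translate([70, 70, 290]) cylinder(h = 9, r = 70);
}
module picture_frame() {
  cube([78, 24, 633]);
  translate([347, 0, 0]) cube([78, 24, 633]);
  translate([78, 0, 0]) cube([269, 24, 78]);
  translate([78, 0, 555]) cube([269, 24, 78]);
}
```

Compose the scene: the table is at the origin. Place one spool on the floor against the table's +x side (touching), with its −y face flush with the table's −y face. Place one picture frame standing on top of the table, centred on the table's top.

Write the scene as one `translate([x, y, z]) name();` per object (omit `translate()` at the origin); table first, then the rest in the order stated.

table();
translate([1619, 0, 0]) spool();
translate([597, 340, 715]) picture_frame();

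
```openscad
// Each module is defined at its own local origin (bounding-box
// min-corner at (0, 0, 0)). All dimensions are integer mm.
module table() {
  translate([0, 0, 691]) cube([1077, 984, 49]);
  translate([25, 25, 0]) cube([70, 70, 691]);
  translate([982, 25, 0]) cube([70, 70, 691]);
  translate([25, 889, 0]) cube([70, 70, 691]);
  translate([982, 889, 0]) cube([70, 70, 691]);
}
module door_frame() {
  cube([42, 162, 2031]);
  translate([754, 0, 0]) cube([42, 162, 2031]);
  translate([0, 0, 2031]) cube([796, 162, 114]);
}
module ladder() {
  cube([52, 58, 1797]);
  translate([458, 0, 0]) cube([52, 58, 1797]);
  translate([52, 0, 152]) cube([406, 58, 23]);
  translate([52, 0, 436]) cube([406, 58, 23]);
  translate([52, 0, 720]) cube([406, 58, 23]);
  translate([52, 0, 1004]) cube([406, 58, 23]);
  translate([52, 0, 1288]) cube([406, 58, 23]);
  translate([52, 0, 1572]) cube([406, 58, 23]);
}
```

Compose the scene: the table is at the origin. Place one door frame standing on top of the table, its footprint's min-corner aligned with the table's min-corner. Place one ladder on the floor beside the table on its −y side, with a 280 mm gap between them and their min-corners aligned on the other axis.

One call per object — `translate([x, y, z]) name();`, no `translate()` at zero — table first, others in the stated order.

table();
translate([0, 0, 740]) door_frame();
translate([0, -338, 0]) ladder();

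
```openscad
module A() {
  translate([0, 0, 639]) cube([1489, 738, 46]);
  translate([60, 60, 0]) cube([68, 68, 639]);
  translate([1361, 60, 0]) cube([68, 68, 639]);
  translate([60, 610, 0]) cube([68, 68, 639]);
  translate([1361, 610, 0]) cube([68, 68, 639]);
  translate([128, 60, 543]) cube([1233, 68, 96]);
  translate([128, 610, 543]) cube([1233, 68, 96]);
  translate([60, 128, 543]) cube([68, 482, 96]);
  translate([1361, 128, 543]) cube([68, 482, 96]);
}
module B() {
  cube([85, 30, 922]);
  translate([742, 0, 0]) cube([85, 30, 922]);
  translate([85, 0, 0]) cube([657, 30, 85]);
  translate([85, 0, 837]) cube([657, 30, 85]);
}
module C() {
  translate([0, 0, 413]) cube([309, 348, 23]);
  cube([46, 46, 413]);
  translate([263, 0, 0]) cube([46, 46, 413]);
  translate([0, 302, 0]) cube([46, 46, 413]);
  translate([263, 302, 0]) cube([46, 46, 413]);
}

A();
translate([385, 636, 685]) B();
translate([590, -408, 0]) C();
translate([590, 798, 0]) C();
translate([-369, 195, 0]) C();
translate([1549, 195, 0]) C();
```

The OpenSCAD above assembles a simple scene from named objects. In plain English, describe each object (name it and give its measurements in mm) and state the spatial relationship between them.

A is a table: top 1489 mm (x) × 738 mm (y), 46 mm thick, upper face at z = 685 mm, on four 68×68 mm square legs, each inset 60 mm from the nearest pair of top edges, running from z = 0 to the bottom of the top. Four apron rails, 68 mm thick and 96 mm tall, run between adjacent legs with their top edges flush with the underside of the top and their outer faces flush with the legs' outer faces.

B is a picture frame with a 657×752 mm rectangular opening (x by z) and a uniform 85 mm border on every side. Frame depth is 30 mm along y. It is built from two vertical stiles running the full outside height and two horizontal rails spanning the gap between the stiles.

C is a four-legged stool. The seat is 309×348 mm, 23 mm thick, top at z = 436 mm. It stands on four square legs, each 46×46 mm in cross-section, from z = 0 to the seat underside, each flush with a corner of the seat.

The picture frame is on top of the table. Four stools sit around the table at the −y, +y, −x, +x sides.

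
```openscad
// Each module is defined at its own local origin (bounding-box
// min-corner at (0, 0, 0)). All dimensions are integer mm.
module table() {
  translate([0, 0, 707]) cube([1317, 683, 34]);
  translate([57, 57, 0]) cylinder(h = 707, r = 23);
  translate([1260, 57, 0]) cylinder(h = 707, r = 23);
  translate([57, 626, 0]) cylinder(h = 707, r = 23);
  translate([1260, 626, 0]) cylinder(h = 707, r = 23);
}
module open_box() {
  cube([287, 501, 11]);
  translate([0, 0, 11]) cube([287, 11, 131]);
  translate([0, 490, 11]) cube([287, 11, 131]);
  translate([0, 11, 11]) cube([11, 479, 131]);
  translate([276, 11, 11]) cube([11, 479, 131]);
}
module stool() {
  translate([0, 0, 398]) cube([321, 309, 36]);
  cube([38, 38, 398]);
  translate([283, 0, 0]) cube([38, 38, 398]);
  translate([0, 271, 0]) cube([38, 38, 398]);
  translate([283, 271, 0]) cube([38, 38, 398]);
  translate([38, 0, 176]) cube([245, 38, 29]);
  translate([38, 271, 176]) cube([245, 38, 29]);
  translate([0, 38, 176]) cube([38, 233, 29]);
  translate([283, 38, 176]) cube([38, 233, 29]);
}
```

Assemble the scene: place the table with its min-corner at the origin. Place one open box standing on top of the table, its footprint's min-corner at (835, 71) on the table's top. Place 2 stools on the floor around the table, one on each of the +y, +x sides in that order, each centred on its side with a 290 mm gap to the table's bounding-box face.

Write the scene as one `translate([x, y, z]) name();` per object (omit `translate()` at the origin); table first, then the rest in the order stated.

table();
translate([835, 71, 741]) open_box();
translate([498, 973, 0]) stool();
translate([1607, 187, 0]) stool();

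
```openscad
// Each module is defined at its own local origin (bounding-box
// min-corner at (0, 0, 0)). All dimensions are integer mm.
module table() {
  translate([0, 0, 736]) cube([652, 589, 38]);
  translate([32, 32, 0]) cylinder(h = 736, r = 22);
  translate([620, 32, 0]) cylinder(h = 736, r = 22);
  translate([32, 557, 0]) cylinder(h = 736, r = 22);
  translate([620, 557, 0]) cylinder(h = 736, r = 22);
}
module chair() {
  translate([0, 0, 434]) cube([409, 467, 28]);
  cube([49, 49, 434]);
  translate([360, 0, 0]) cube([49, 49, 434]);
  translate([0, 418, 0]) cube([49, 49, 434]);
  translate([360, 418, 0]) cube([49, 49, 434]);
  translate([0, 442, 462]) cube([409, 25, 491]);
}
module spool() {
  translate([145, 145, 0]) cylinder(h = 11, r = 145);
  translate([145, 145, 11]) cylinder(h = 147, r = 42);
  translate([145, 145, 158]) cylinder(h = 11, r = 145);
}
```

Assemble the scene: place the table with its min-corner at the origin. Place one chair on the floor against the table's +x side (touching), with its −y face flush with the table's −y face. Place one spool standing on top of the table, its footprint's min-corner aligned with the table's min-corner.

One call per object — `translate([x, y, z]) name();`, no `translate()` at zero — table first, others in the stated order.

table();
translate([652, 0, 0]) chair();
translate([0, 0, 774]) spool();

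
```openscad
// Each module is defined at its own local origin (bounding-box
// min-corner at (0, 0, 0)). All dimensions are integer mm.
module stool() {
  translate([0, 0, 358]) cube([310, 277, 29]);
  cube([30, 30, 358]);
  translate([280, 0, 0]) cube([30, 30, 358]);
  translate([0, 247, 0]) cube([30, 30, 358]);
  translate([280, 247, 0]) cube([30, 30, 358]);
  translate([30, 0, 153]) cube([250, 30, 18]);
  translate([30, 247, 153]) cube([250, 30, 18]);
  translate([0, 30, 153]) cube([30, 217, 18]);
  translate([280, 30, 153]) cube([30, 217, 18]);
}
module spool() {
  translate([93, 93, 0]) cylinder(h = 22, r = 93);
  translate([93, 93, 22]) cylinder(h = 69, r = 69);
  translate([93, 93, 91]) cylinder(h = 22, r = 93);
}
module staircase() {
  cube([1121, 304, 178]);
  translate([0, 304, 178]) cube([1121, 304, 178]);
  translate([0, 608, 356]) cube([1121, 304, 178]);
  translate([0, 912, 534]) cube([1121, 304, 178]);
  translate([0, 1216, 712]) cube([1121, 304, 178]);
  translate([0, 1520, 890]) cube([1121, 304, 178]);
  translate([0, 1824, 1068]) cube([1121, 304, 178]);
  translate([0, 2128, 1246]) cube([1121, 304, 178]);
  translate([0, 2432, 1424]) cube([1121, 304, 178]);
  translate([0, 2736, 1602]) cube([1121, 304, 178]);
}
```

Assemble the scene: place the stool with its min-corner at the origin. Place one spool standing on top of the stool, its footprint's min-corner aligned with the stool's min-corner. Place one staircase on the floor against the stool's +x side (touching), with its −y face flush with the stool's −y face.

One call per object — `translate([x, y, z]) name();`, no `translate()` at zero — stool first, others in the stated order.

stool();
translate([0, 0, 387]) spool();
translate([310, 0, 0]) staircase();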